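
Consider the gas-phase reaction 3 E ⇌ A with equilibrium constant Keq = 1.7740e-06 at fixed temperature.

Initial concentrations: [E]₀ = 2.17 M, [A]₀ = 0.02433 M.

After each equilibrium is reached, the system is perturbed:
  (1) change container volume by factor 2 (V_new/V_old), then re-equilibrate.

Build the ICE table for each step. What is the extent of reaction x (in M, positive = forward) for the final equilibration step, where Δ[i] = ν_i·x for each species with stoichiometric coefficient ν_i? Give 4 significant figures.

x = -7.5063e-06 M

Q₀ = 0.002381 vs Keq = 1.7740e-06 ⇒ Q>K, reverse
Step 1:
                  E         A
  init         2.17   0.02433
  Δ         0.07293  -0.02431
  eq          2.243 2.0017e-05
  solve Keq expr → x = -0.02431; check Q = 1.7740e-06
Then change container volume by factor 2 (V_new/V_old).
Step 2:
                  E         A
  init        1.121 1.0009e-05
  Δ       2.2519e-05 -7.5063e-06
  eq          1.121 2.5023e-06
  solve Keq expr → x = -7.5063e-06; check Q = 1.7740e-06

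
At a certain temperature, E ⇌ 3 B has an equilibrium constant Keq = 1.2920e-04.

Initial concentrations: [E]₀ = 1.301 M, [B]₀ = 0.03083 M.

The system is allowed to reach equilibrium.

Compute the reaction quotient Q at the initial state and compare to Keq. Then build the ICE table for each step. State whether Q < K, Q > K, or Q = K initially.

Q₀ = 2.2524e-05; Q < K (proceeds forward)

Q₀ = 2.2524e-05 vs Keq = 1.2920e-04 ⇒ Q<K, forward
Step 1:
                    E           B
  I             1.301     0.03083
  C         -0.008081     0.02424
  E             1.293     0.05507
  solve Keq expr → x = 0.008081; check Q = 1.2920e-04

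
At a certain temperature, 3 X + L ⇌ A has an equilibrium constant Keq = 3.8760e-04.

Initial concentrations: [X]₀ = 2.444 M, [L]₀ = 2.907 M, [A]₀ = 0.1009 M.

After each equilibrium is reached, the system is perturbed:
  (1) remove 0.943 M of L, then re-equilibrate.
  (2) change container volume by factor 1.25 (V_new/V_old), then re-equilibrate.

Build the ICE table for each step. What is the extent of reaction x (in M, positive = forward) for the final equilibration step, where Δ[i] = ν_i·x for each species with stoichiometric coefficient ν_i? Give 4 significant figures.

Q₀ = 0.002378 vs Keq = 3.8760e-04 ⇒ Q>K, reverse
Step 1:
                    X           L           A
  Initial       2.444       2.907      0.1009
  Change       0.2359     0.07863    -0.07863
  Equil          2.68       2.986     0.02227
  solve Keq expr → x = -0.07863; check Q = 3.8760e-04
Then remove 0.943 M of L.
Step 2:
                    X           L           A
  Initial        2.68       2.043     0.02227
  Change      0.01992    0.006642   -0.006642
  Equil           2.7       2.049     0.01563
  solve Keq expr → x = -0.006642; check Q = 3.8760e-04
Then change container volume by factor 1.25 (V_new/V_old).
Step 3:
                    X           L           A
  Initial        2.16       1.639      0.0125
  Change      0.01776    0.005919   -0.005919
  Equil         2.178       1.645    0.006585
  solve Keq expr → x = -0.005919; check Q = 3.8760e-04

x = -0.005919 M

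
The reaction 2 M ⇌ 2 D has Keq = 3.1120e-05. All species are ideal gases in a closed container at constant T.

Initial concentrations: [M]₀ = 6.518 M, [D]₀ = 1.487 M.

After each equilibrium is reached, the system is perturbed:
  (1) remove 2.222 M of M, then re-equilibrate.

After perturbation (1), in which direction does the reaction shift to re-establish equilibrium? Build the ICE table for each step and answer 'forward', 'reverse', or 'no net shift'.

Direction: reverse

Q₀ = 0.05205 vs Keq = 3.1120e-05 ⇒ Q>K, reverse
Step 1:
                  M         D
  I           6.518     1.487
  C           1.443    -1.443
  E           7.961   0.04441
  solve Keq expr → x = -0.7213; check Q = 3.1120e-05
Then remove 2.222 M of M.
Step 2:
                  M         D
  I           5.739   0.04441
  C         0.01233  -0.01233
  E           5.751   0.03208
  solve Keq expr → x = -0.006163; check Q = 3.1120e-05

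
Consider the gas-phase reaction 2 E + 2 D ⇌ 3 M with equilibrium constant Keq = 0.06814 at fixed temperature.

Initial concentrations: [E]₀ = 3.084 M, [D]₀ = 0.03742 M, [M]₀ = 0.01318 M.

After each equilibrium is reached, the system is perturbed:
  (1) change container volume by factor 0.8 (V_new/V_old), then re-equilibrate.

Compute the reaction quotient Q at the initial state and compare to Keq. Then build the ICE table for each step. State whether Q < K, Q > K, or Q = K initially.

Q₀ = 1.7191e-04; Q < K (proceeds forward)

Q₀ = 1.7191e-04 vs Keq = 0.06814 ⇒ Q<K, forward
Step 1:
                    E           D           M
  init          3.084     0.03742     0.01318
  Δ          -0.02386    -0.02386     0.03578
  eq             3.06     0.01356     0.04896
  solve Keq expr → x = 0.01193; check Q = 0.06814
Then change container volume by factor 0.8 (V_new/V_old).
Step 2:
                    E           D           M
  init          3.825     0.01695     0.06121
  Δ         -0.001143   -0.001143    0.001715
  eq            3.824     0.01581     0.06292
  solve Keq expr → x = 5.7169e-04; check Q = 0.06814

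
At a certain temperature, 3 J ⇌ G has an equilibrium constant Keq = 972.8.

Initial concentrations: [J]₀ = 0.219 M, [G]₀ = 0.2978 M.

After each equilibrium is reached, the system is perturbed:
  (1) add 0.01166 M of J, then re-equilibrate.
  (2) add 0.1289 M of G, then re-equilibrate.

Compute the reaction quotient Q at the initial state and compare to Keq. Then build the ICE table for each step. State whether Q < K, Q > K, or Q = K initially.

Q₀ = 28.35; Q < K (proceeds forward)

Q₀ = 28.35 vs Keq = 972.8 ⇒ Q<K, forward
Step 1:
                   J          G
  init         0.219     0.2978
  Δ          -0.1481    0.04936
  eq         0.07093     0.3472
  solve Keq expr → x = 0.04936; check Q = 972.8
Then add 0.01166 M of J.
Step 2:
                   J          G
  init       0.08259     0.3472
  Δ          -0.0114   0.003801
  eq         0.07119      0.351
  solve Keq expr → x = 0.003801; check Q = 972.8
Then add 0.1289 M of G.
Step 3:
                   J          G
  init       0.07119     0.4799
  Δ         0.007683  -0.002561
  eq         0.07887     0.4773
  solve Keq expr → x = -0.002561; check Q = 972.8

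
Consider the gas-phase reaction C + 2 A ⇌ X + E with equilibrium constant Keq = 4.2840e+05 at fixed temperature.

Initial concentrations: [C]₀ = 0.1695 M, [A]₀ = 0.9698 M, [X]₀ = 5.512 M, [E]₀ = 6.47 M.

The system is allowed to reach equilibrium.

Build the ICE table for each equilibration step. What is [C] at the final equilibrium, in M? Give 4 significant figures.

[C]_eq = 2.2097e-04 M

Q₀ = 223.7 vs Keq = 4.2840e+05 ⇒ Q<K, forward
Step 1:
                   C          A          X          E
  Initial     0.1695     0.9698      5.512       6.47
  Change     -0.1693    -0.3386     0.1693     0.1693
  Equil   2.2097e-04     0.6312      5.681      6.639
  solve Keq expr → x = 0.1693; check Q = 4.2840e+05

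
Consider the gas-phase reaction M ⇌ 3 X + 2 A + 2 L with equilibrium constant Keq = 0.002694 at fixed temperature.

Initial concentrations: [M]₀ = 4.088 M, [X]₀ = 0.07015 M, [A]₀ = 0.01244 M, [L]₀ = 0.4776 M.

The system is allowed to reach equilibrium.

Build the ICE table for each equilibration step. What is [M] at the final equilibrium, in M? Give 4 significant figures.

[M]_eq = 3.931 M

Q₀ = 2.9809e-09 vs Keq = 0.002694 ⇒ Q<K, forward
Step 1:
                  M         X         A         L
  Initial     4.088   0.07015   0.01244    0.4776
  Change     -0.157    0.4711     0.314     0.314
  Equil       3.931    0.5412    0.3265    0.7916
  solve Keq expr → x = 0.157; check Q = 0.002694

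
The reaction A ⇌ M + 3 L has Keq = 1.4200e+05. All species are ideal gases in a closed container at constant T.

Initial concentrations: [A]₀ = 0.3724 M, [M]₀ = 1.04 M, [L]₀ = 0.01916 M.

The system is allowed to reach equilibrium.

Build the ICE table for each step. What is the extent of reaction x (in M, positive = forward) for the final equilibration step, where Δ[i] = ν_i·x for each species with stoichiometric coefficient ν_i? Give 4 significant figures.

x = 0.3724 M

Q₀ = 1.9643e-05 vs Keq = 1.4200e+05 ⇒ Q<K, forward
Step 1:
                    A           M           L
  init         0.3724        1.04     0.01916
  Δ           -0.3724      0.3724       1.117
  eq       1.4594e-05       1.412       1.136
  solve Keq expr → x = 0.3724; check Q = 1.4200e+05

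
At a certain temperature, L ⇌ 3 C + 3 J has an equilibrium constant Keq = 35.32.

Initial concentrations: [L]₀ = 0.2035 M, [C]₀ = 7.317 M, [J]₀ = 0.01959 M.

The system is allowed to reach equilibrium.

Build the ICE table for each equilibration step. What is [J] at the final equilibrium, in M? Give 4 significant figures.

Q₀ = 0.01447 vs Keq = 35.32 ⇒ Q<K, forward
Step 1:
                    L           C           J
  I            0.2035       7.317     0.01959
  C          -0.06813      0.2044      0.2044
  E            0.1354       7.521       0.224
  solve Keq expr → x = 0.06813; check Q = 35.32

[J]_eq = 0.224 M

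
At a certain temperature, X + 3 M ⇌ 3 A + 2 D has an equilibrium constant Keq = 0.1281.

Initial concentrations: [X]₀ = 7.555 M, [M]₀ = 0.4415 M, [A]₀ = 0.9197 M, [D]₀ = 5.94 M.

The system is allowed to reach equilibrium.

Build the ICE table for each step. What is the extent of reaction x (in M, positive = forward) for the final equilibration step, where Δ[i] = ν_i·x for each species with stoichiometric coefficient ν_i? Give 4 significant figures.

x = -0.197 M

Q₀ = 42.22 vs Keq = 0.1281 ⇒ Q>K, reverse
Step 1:
                  X         M         A         D
  Initial     7.555    0.4415    0.9197      5.94
  Change      0.197    0.5909   -0.5909    -0.394
  Equil       7.752     1.032    0.3288     5.546
  solve Keq expr → x = -0.197; check Q = 0.1281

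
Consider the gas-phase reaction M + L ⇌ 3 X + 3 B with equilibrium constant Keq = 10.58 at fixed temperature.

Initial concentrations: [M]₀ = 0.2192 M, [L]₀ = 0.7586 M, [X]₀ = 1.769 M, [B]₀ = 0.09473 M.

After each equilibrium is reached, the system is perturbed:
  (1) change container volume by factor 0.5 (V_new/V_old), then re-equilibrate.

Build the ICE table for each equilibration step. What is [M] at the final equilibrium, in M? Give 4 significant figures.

Q₀ = 0.0283 vs Keq = 10.58 ⇒ Q<K, forward
Step 1:
                    M           L           X           B
  Initial      0.2192      0.7586       1.769     0.09473
  Change      -0.1115     -0.1115      0.3346      0.3346
  Equil        0.1077      0.6471       2.104      0.4294
  solve Keq expr → x = 0.1115; check Q = 10.58
Then change container volume by factor 0.5 (V_new/V_old).
Step 2:
                    M           L           X           B
  Initial      0.2153       1.294       4.207      0.8588
  Change       0.1338      0.1338     -0.4014     -0.4014
  Equil        0.3491       1.428       3.806      0.4574
  solve Keq expr → x = -0.1338; check Q = 10.58

[M]_eq = 0.3491 M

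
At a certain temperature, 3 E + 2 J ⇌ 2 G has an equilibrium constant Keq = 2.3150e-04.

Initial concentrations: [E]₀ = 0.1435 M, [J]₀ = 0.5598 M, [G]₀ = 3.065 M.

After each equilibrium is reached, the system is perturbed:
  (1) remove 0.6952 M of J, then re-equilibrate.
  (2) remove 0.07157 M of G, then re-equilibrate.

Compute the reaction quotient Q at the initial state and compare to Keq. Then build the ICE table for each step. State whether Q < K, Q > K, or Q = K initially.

Q₀ = 1.0145e+04; Q > K (proceeds reverse)

Q₀ = 1.0145e+04 vs Keq = 2.3150e-04 ⇒ Q>K, reverse
Step 1:
                   E          J          G
  I           0.1435     0.5598      3.065
  C            3.983      2.655     -2.655
  E            4.126      3.215       0.41
  solve Keq expr → x = -1.328; check Q = 2.3150e-04
Then remove 0.6952 M of J.
Step 2:
                   E          J          G
  I            4.126       2.52       0.41
  C           0.1016    0.06775   -0.06775
  E            4.228      2.587     0.3422
  solve Keq expr → x = -0.03387; check Q = 2.3150e-04
Then remove 0.07157 M of G.
Step 3:
                   E          J          G
  I            4.228      2.587     0.2706
  C         -0.08197   -0.05465    0.05465
  E            4.146      2.533     0.3253
  solve Keq expr → x = 0.02732; check Q = 2.3150e-04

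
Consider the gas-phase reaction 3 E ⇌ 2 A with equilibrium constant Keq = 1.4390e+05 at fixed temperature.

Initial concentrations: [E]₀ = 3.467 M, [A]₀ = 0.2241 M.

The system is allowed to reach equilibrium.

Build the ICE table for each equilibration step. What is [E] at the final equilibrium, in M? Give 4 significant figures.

[E]_eq = 0.03526 M

Q₀ = 0.001205 vs Keq = 1.4390e+05 ⇒ Q<K, forward
Step 1:
                   E          A
  init         3.467     0.2241
  Δ           -3.432      2.288
  eq         0.03526      2.512
  solve Keq expr → x = 1.144; check Q = 1.4390e+05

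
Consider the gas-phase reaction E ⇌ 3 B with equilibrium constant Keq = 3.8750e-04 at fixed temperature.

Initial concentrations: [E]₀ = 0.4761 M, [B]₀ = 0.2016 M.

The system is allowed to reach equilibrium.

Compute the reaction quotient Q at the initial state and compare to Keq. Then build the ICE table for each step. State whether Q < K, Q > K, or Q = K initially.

Q₀ = 0.01721; Q > K (proceeds reverse)

Q₀ = 0.01721 vs Keq = 3.8750e-04 ⇒ Q>K, reverse
Step 1:
                   E          B
  init        0.4761     0.2016
  Δ          0.04761    -0.1428
  eq          0.5237    0.05877
  solve Keq expr → x = -0.04761; check Q = 3.8750e-04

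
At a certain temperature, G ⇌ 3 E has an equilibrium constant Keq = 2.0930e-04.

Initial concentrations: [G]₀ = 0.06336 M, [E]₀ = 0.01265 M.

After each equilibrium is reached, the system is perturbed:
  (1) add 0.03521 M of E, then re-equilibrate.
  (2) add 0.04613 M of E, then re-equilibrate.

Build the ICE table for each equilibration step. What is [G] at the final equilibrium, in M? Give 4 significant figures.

[G]_eq = 0.08596 M

Q₀ = 3.1949e-05 vs Keq = 2.0930e-04 ⇒ Q<K, forward
Step 1:
                    G           E
  Initial     0.06336     0.01265
  Change    -0.003524     0.01057
  Equil       0.05984     0.02322
  solve Keq expr → x = 0.003524; check Q = 2.0930e-04
Then add 0.03521 M of E.
Step 2:
                    G           E
  Initial     0.05984     0.05843
  Change      0.01128    -0.03383
  Equil       0.07111      0.0246
  solve Keq expr → x = -0.01128; check Q = 2.0930e-04
Then add 0.04613 M of E.
Step 3:
                    G           E
  Initial     0.07111     0.07073
  Change      0.01484    -0.04453
  Equil       0.08596      0.0262
  solve Keq expr → x = -0.01484; check Q = 2.0930e-04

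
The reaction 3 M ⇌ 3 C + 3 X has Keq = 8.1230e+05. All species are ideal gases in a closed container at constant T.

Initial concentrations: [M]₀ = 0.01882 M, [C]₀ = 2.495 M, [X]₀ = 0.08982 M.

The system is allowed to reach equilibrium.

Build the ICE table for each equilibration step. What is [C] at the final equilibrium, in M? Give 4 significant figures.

Q₀ = 1688 vs Keq = 8.1230e+05 ⇒ Q<K, forward
Step 1:
                   M          C          X
  Initial    0.01882      2.495    0.08982
  Change    -0.01597    0.01597    0.01597
  Equil     0.002847      2.511     0.1058
  solve Keq expr → x = 0.005324; check Q = 8.1230e+05

[C]_eq = 2.511 M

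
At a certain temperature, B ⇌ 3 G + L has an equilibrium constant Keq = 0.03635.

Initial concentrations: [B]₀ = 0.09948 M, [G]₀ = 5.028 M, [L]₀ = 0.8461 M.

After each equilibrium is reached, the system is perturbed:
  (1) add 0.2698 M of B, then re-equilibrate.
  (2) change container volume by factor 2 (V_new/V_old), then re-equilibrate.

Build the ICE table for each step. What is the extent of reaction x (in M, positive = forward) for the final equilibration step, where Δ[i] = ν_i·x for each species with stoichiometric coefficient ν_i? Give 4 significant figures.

x = 0.009032 M

Q₀ = 1081 vs Keq = 0.03635 ⇒ Q>K, reverse
Step 1:
                    B           G           L
  init        0.09948       5.028      0.8461
  Δ            0.8439      -2.532     -0.8439
  eq           0.9434       2.496    0.002204
  solve Keq expr → x = -0.8439; check Q = 0.03635
Then add 0.2698 M of B.
Step 2:
                    B           G           L
  init          1.213       2.496    0.002204
  Δ       -6.2264e-04    0.001868  6.2264e-04
  eq            1.213       2.498    0.002827
  solve Keq expr → x = 6.2264e-04; check Q = 0.03635
Then change container volume by factor 2 (V_new/V_old).
Step 3:
                    B           G           L
  init         0.6063       1.249    0.001414
  Δ         -0.009032     0.02709    0.009032
  eq           0.5972       1.276     0.01045
  solve Keq expr → x = 0.009032; check Q = 0.03635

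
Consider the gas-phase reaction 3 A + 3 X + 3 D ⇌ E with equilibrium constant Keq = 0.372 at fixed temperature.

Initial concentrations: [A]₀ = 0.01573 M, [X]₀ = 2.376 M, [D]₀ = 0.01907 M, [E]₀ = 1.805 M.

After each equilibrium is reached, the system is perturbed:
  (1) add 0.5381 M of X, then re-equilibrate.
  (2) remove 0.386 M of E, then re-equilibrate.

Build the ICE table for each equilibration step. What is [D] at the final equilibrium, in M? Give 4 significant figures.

Q₀ = 4.9854e+09 vs Keq = 0.372 ⇒ Q>K, reverse
Step 1:
                   A          X          D          E
  Initial    0.01573      2.376    0.01907      1.805
  Change      0.7066     0.7066     0.7066    -0.2355
  Equil       0.7223      3.083     0.7257      1.569
  solve Keq expr → x = -0.2355; check Q = 0.372
Then add 0.5381 M of X.
Step 2:
                   A          X          D          E
  Initial     0.7223      3.621     0.7257      1.569
  Change     -0.0501    -0.0501    -0.0501     0.0167
  Equil       0.6722      3.571     0.6756      1.586
  solve Keq expr → x = 0.0167; check Q = 0.372
Then remove 0.386 M of E.
Step 3:
                   A          X          D          E
  Initial     0.6722      3.571     0.6756        1.2
  Change    -0.02732   -0.02732   -0.02732   0.009105
  Equil       0.6449      3.543     0.6483      1.209
  solve Keq expr → x = 0.009105; check Q = 0.372

[D]_eq = 0.6483 M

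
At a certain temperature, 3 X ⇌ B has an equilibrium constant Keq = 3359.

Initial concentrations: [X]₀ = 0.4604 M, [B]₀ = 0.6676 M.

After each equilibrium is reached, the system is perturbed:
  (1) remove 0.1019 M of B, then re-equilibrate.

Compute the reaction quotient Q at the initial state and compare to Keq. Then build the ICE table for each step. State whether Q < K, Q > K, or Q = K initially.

Q₀ = 6.841 vs Keq = 3359 ⇒ Q<K, forward
Step 1:
                    X           B
  Initial      0.4604      0.6676
  Change      -0.3984      0.1328
  Equil         0.062      0.8004
  solve Keq expr → x = 0.1328; check Q = 3359
Then remove 0.1019 M of B.
Step 2:
                    X           B
  Initial       0.062      0.6985
  Change    -0.002726  9.0852e-04
  Equil       0.05927      0.6994
  solve Keq expr → x = 9.0852e-04; check Q = 3359

Q₀ = 6.841; Q < K (proceeds forward)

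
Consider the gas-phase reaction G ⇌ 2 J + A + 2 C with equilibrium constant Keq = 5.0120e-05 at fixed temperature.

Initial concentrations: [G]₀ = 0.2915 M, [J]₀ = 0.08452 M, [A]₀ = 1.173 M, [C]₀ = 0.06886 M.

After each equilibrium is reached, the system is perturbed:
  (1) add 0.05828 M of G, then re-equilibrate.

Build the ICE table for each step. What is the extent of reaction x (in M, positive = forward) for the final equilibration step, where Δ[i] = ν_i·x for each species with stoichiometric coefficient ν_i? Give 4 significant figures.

x = 0.001313 M

Q₀ = 1.3631e-04 vs Keq = 5.0120e-05 ⇒ Q>K, reverse
Step 1:
                    G           J           A           C
  I            0.2915     0.08452       1.173     0.06886
  C           0.00813    -0.01626    -0.00813    -0.01626
  E            0.2996     0.06826       1.165      0.0526
  solve Keq expr → x = -0.00813; check Q = 5.0120e-05
Then add 0.05828 M of G.
Step 2:
                    G           J           A           C
  I            0.3579     0.06826       1.165      0.0526
  C         -0.001313    0.002626    0.001313    0.002626
  E            0.3566     0.07089       1.166     0.05523
  solve Keq expr → x = 0.001313; check Q = 5.0120e-05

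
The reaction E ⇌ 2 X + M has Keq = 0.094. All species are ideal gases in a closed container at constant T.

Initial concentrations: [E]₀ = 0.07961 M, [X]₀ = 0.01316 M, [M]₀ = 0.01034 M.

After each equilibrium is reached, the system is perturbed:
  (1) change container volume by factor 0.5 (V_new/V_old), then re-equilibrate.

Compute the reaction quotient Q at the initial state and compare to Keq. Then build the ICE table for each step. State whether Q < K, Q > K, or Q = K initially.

Q₀ = 2.2494e-05; Q < K (proceeds forward)

Q₀ = 2.2494e-05 vs Keq = 0.094 ⇒ Q<K, forward
Step 1:
                  E         X         M
  Initial   0.07961   0.01316   0.01034
  Change   -0.06391    0.1278   0.06391
  Equil      0.0157     0.141   0.07425
  solve Keq expr → x = 0.06391; check Q = 0.094
Then change container volume by factor 0.5 (V_new/V_old).
Step 2:
                  E         X         M
  Initial    0.0314     0.282    0.1485
  Change    0.03027  -0.06054  -0.03027
  Equil     0.06167    0.2214    0.1182
  solve Keq expr → x = -0.03027; check Q = 0.094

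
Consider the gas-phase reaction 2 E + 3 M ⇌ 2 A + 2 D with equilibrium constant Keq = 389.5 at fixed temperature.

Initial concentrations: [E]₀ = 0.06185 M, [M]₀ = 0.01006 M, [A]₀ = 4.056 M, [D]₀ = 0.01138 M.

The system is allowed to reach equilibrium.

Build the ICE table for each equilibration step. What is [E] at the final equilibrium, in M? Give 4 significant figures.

[E]_eq = 0.07184 M

Q₀ = 5.4702e+05 vs Keq = 389.5 ⇒ Q>K, reverse
Step 1:
                    E           M           A           D
  Initial     0.06185     0.01006       4.056     0.01138
  Change     0.009991     0.01499   -0.009991   -0.009991
  Equil       0.07184     0.02505       4.046    0.001389
  solve Keq expr → x = -0.004995; check Q = 389.5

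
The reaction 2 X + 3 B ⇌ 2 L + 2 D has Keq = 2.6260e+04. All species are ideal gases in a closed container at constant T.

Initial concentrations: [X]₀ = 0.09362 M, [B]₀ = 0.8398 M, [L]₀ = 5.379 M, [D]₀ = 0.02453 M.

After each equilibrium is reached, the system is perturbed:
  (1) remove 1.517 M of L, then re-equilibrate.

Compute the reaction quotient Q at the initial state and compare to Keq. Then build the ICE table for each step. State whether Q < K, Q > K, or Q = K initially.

Q₀ = 3.354; Q < K (proceeds forward)

Q₀ = 3.354 vs Keq = 2.6260e+04 ⇒ Q<K, forward
Step 1:
                   X          B          L          D
  init       0.09362     0.8398      5.379    0.02453
  Δ          -0.0873    -0.1309     0.0873     0.0873
  eq        0.006321     0.7089      5.466     0.1118
  solve Keq expr → x = 0.04365; check Q = 2.6260e+04
Then remove 1.517 M of L.
Step 2:
                   X          B          L          D
  init      0.006321     0.7089      3.949     0.1118
  Δ         -0.00166   -0.00249    0.00166    0.00166
  eq        0.004661     0.7064      3.951     0.1135
  solve Keq expr → x = 8.2993e-04; check Q = 2.6260e+04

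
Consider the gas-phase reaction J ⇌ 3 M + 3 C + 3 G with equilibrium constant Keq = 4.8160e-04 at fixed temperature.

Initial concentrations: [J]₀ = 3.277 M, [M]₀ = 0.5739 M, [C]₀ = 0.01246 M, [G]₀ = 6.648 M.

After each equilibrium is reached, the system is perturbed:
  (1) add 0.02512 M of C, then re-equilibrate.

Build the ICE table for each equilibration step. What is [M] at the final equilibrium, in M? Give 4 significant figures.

Q₀ = 3.2784e-05 vs Keq = 4.8160e-04 ⇒ Q<K, forward
Step 1:
                  J         M         C         G
  init        3.277    0.5739   0.01246     6.648
  Δ       -0.005694   0.01708   0.01708   0.01708
  eq          3.271     0.591   0.02954     6.665
  solve Keq expr → x = 0.005694; check Q = 4.8160e-04
Then add 0.02512 M of C.
Step 2:
                  J         M         C         G
  init        3.271     0.591   0.05466     6.665
  Δ        0.007916  -0.02375  -0.02375  -0.02375
  eq          3.279    0.5672   0.03091     6.641
  solve Keq expr → x = -0.007916; check Q = 4.8160e-04

[M]_eq = 0.5672 M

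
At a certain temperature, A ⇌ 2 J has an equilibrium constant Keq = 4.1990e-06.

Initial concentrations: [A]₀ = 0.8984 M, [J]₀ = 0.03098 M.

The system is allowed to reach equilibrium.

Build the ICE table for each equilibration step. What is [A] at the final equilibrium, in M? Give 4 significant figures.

Q₀ = 0.001068 vs Keq = 4.1990e-06 ⇒ Q>K, reverse
Step 1:
                   A          J
  I           0.8984    0.03098
  C          0.01451   -0.02902
  E           0.9129   0.001958
  solve Keq expr → x = -0.01451; check Q = 4.1990e-06

[A]_eq = 0.9129 M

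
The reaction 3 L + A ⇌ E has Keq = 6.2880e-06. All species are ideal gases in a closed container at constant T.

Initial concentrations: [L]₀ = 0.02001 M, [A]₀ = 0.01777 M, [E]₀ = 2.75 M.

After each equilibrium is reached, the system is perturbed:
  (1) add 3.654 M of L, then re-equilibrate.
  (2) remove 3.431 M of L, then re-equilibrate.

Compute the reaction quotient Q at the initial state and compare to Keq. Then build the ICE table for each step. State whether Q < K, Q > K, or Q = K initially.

Q₀ = 1.9315e+07; Q > K (proceeds reverse)

Q₀ = 1.9315e+07 vs Keq = 6.2880e-06 ⇒ Q>K, reverse
Step 1:
                  L         A         E
  I         0.02001   0.01777      2.75
  C           8.221      2.74     -2.74
  E           8.241     2.758  0.009706
  solve Keq expr → x = -2.74; check Q = 6.2880e-06
Then add 3.654 M of L.
Step 2:
                  L         A         E
  I           11.89     2.758  0.009706
  C        -0.05661  -0.01887   0.01887
  E           11.84     2.739   0.02858
  solve Keq expr → x = 0.01887; check Q = 6.2880e-06
Then remove 3.431 M of L.
Step 3:
                  L         A         E
  I           8.407     2.739   0.02858
  C         0.05422   0.01807  -0.01807
  E           8.461     2.757    0.0105
  solve Keq expr → x = -0.01807; check Q = 6.2880e-06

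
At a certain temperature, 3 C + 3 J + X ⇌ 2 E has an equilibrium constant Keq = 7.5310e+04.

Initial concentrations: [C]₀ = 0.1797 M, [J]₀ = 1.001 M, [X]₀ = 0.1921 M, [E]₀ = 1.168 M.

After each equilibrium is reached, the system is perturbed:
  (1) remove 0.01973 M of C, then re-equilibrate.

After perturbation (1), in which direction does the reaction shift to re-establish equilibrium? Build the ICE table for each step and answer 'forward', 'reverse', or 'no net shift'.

Q₀ = 1220 vs Keq = 7.5310e+04 ⇒ Q<K, forward
Step 1:
                    C           J           X           E
  init         0.1797       1.001      0.1921       1.168
  Δ           -0.1212     -0.1212    -0.04039     0.08079
  eq          0.05852      0.8798      0.1517       1.249
  solve Keq expr → x = 0.04039; check Q = 7.5310e+04
Then remove 0.01973 M of C.
Step 2:
                    C           J           X           E
  init        0.03879      0.8798      0.1517       1.249
  Δ           0.01752     0.01752    0.005839    -0.01168
  eq          0.05631      0.8973      0.1575       1.237
  solve Keq expr → x = -0.005839; check Q = 7.5310e+04

Direction: reverse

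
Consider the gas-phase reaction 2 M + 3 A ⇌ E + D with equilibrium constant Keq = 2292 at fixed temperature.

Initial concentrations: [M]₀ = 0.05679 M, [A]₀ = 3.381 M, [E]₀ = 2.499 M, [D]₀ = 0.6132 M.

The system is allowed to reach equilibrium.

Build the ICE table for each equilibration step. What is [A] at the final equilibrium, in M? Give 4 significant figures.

[A]_eq = 3.302 M

Q₀ = 12.29 vs Keq = 2292 ⇒ Q<K, forward
Step 1:
                    M           A           E           D
  Initial     0.05679       3.381       2.499      0.6132
  Change     -0.05237    -0.07855     0.02618     0.02618
  Equil      0.004422       3.302       2.525      0.6394
  solve Keq expr → x = 0.02618; check Q = 2292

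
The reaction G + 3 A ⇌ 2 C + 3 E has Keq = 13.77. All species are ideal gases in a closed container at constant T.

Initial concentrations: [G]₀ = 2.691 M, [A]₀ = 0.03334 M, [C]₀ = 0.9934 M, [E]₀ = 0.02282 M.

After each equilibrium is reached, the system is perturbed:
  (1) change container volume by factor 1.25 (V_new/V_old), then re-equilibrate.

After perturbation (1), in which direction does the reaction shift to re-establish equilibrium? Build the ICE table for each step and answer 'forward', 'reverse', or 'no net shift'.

Direction: forward

Q₀ = 0.1176 vs Keq = 13.77 ⇒ Q<K, forward
Step 1:
                    G           A           C           E
  init          2.691     0.03334      0.9934     0.02282
  Δ         -0.006776    -0.02033     0.01355     0.02033
  eq            2.684     0.01301       1.007     0.04315
  solve Keq expr → x = 0.006776; check Q = 13.77
Then change container volume by factor 1.25 (V_new/V_old).
Step 2:
                    G           A           C           E
  init          2.147     0.01041      0.8056     0.03452
  Δ       -1.9344e-04 -5.8032e-04  3.8688e-04  5.8032e-04
  eq            2.147     0.00983      0.8059      0.0351
  solve Keq expr → x = 1.9344e-04; check Q = 13.77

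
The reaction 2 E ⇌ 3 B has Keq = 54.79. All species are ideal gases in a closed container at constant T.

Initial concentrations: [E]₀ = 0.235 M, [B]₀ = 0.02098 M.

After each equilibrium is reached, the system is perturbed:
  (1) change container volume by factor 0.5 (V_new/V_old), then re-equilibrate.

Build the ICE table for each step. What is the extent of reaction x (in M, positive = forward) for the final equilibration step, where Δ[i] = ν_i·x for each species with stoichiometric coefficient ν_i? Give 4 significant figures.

Q₀ = 1.6722e-04 vs Keq = 54.79 ⇒ Q<K, forward
Step 1:
                  E         B
  init        0.235   0.02098
  Δ         -0.2089    0.3133
  eq        0.02611    0.3343
  solve Keq expr → x = 0.1044; check Q = 54.79
Then change container volume by factor 0.5 (V_new/V_old).
Step 2:
                  E         B
  init      0.05223    0.6686
  Δ         0.01736  -0.02604
  eq        0.06959    0.6426
  solve Keq expr → x = -0.00868; check Q = 54.79

x = -0.00868 M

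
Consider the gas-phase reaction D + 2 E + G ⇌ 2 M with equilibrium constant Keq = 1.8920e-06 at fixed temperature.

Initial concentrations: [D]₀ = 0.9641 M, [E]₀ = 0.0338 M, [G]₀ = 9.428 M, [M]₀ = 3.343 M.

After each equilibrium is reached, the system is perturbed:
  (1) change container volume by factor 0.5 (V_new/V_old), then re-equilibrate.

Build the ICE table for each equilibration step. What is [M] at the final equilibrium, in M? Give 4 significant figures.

[M]_eq = 0.09845 M

Q₀ = 1076 vs Keq = 1.8920e-06 ⇒ Q>K, reverse
Step 1:
                    D           E           G           M
  init         0.9641      0.0338       9.428       3.343
  Δ             1.659       3.318       1.659      -3.318
  eq            2.623       3.352       11.09     0.02486
  solve Keq expr → x = -1.659; check Q = 1.8920e-06
Then change container volume by factor 0.5 (V_new/V_old).
Step 2:
                    D           E           G           M
  init          5.246       6.704       22.17     0.04973
  Δ          -0.02436    -0.04872    -0.02436     0.04872
  eq            5.222       6.655       22.15     0.09845
  solve Keq expr → x = 0.02436; check Q = 1.8920e-06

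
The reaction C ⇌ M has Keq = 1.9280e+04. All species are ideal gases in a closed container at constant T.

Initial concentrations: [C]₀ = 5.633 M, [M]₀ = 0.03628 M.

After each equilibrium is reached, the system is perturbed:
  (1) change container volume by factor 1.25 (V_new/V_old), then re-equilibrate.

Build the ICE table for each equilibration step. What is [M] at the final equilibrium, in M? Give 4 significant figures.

[M]_eq = 4.535 M

Q₀ = 0.006441 vs Keq = 1.9280e+04 ⇒ Q<K, forward
Step 1:
                   C          M
  init         5.633    0.03628
  Δ           -5.633      5.633
  eq      2.9403e-04      5.669
  solve Keq expr → x = 5.633; check Q = 1.9280e+04
Then change container volume by factor 1.25 (V_new/V_old).
Step 2:
                   C          M
  init    2.3523e-04      4.535
  Δ                0          0
  eq      2.3523e-04      4.535
  solve Keq expr → x = 0; check Q = 1.9280e+04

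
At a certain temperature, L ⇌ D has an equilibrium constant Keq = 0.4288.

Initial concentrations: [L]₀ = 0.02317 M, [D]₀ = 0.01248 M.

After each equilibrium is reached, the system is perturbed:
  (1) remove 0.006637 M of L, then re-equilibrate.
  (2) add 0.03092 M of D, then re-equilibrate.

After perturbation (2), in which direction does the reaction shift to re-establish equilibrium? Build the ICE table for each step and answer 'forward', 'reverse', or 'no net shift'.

Direction: reverse

Q₀ = 0.5386 vs Keq = 0.4288 ⇒ Q>K, reverse
Step 1:
                  L         D
  Initial   0.02317   0.01248
  Change   0.001781 -0.001781
  Equil     0.02495    0.0107
  solve Keq expr → x = -0.001781; check Q = 0.4288
Then remove 0.006637 M of L.
Step 2:
                  L         D
  Initial   0.01831    0.0107
  Change   0.001992 -0.001992
  Equil     0.02031  0.008707
  solve Keq expr → x = -0.001992; check Q = 0.4288
Then add 0.03092 M of D.
Step 3:
                  L         D
  Initial   0.02031   0.03963
  Change    0.02164  -0.02164
  Equil     0.04195   0.01799
  solve Keq expr → x = -0.02164; check Q = 0.4288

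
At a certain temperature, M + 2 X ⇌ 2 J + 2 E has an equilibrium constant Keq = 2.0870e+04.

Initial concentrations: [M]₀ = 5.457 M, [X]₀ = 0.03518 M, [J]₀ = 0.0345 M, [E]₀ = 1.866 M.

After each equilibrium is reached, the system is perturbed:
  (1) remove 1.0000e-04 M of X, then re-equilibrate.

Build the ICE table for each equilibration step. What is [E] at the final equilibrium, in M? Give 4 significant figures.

Q₀ = 0.6136 vs Keq = 2.0870e+04 ⇒ Q<K, forward
Step 1:
                  M         X         J         E
  init        5.457   0.03518    0.0345     1.866
  Δ        -0.01739  -0.03479   0.03479   0.03479
  eq           5.44 3.9089e-04   0.06929     1.901
  solve Keq expr → x = 0.01739; check Q = 2.0870e+04
Then remove 1.0000e-04 M of X.
Step 2:
                  M         X         J         E
  init         5.44 2.9089e-04   0.06929     1.901
  Δ       4.9708e-05 9.9417e-05 -9.9417e-05 -9.9417e-05
  eq           5.44 3.9031e-04   0.06919     1.901
  solve Keq expr → x = -4.9708e-05; check Q = 2.0870e+04

[E]_eq = 1.901 M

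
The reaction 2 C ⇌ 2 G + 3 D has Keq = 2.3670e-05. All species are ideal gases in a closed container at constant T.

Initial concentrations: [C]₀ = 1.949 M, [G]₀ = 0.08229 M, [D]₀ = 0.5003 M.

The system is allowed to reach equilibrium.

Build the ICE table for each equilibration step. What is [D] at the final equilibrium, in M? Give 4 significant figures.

Q₀ = 2.2323e-04 vs Keq = 2.3670e-05 ⇒ Q>K, reverse
Step 1:
                  C         G         D
  Initial     1.949   0.08229    0.5003
  Change    0.04769  -0.04769  -0.07153
  Equil       1.997    0.0346    0.4288
  solve Keq expr → x = -0.02384; check Q = 2.3670e-05

[D]_eq = 0.4288 M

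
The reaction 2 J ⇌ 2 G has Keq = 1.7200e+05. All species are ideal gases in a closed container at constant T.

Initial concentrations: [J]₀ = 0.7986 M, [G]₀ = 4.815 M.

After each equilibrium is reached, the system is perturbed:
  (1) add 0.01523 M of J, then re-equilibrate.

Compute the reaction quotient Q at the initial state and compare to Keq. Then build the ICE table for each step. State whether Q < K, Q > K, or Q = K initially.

Q₀ = 36.35; Q < K (proceeds forward)

Q₀ = 36.35 vs Keq = 1.7200e+05 ⇒ Q<K, forward
Step 1:
                  J         G
  I          0.7986     4.815
  C         -0.7851    0.7851
  E          0.0135       5.6
  solve Keq expr → x = 0.3925; check Q = 1.7200e+05
Then add 0.01523 M of J.
Step 2:
                  J         G
  I         0.02873       5.6
  C        -0.01519   0.01519
  E         0.01354     5.615
  solve Keq expr → x = 0.007597; check Q = 1.7200e+05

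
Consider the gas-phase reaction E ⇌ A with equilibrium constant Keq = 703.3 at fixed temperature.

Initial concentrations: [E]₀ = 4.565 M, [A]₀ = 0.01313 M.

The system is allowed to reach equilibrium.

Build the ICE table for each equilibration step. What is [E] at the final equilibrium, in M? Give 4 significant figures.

[E]_eq = 0.0065 M

Q₀ = 0.002876 vs Keq = 703.3 ⇒ Q<K, forward
Step 1:
                    E           A
  I             4.565     0.01313
  C            -4.558       4.558
  E            0.0065       4.572
  solve Keq expr → x = 4.558; check Q = 703.3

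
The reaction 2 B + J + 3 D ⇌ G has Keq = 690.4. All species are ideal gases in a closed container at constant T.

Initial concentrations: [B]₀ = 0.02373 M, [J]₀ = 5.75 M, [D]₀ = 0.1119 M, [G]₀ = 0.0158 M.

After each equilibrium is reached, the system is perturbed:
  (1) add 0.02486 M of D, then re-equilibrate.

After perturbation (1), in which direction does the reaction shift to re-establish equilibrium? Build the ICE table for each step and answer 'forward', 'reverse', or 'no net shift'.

Q₀ = 3483 vs Keq = 690.4 ⇒ Q>K, reverse
Step 1:
                    B           J           D           G
  init        0.02373        5.75      0.1119      0.0158
  Δ           0.01111    0.005553     0.01666   -0.005553
  eq          0.03484       5.756      0.1286     0.01025
  solve Keq expr → x = -0.005553; check Q = 690.4
Then add 0.02486 M of D.
Step 2:
                    B           J           D           G
  init        0.03484       5.756      0.1534     0.01025
  Δ         -0.003913   -0.001956   -0.005869    0.001956
  eq          0.03092       5.754      0.1476      0.0122
  solve Keq expr → x = 0.001956; check Q = 690.4

Direction: forward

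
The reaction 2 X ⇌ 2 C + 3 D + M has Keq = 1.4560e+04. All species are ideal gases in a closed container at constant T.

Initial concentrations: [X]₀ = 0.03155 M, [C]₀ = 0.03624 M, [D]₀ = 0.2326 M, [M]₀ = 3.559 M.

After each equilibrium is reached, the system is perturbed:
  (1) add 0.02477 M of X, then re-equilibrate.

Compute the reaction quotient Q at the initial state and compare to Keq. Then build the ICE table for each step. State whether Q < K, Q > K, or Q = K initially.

Q₀ = 0.05909; Q < K (proceeds forward)

Q₀ = 0.05909 vs Keq = 1.4560e+04 ⇒ Q<K, forward
Step 1:
                    X           C           D           M
  Initial     0.03155     0.03624      0.2326       3.559
  Change     -0.03139     0.03139     0.04709      0.0157
  Equil    1.5675e-04     0.06763      0.2797       3.575
  solve Keq expr → x = 0.0157; check Q = 1.4560e+04
Then add 0.02477 M of X.
Step 2:
                    X           C           D           M
  Initial     0.02493     0.06763      0.2797       3.575
  Change     -0.02467     0.02467       0.037     0.01233
  Equil    2.5820e-04      0.0923      0.3167       3.587
  solve Keq expr → x = 0.01233; check Q = 1.4560e+04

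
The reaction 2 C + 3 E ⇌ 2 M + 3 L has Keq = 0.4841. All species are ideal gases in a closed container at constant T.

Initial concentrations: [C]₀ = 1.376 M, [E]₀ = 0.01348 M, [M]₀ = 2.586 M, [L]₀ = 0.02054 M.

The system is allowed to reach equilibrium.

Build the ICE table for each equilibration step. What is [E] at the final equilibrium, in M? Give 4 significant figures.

[E]_eq = 0.02241 M

Q₀ = 12.5 vs Keq = 0.4841 ⇒ Q>K, reverse
Step 1:
                  C         E         M         L
  init        1.376   0.01348     2.586   0.02054
  Δ        0.005955  0.008933 -0.005955 -0.008933
  eq          1.382   0.02241      2.58   0.01161
  solve Keq expr → x = -0.002978; check Q = 0.4841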